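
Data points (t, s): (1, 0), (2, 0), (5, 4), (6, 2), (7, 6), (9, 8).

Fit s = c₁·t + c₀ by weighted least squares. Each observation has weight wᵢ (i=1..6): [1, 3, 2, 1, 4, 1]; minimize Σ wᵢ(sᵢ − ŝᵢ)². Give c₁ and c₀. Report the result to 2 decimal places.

c₁ = 1.08, c₀ = -1.89

Setting ∂/∂c₁ … = 0 gives: 376·c₁ + 60·c₀ = 292;  60·c₁ + 12·c₀ = 42.
Δ = 376·12 − 60² = 912.
c₁ = (292·12 − 60·42)/912 = 41/38; c₀ = (376·42 − 60·292)/912 = -36/19.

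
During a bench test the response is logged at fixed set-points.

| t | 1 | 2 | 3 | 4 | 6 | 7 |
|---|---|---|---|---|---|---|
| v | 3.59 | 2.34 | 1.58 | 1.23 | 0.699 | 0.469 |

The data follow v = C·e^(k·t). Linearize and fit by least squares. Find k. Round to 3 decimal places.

Linearized form: ln v = k·t + ln C. From the 6 transformed points,
Sums: Σt = 23.0000, Σ(t)² = 115.0000, Σln v = 1.6775, Σt·ln v = -2.2699.
Normal system: [[115.0000, 23.0000]; [23.0000, 6]]·[k, ln C]ᵀ = [-2.2699, 1.6775]ᵀ.
Slope k = (n·Σt·ln v − Σt·Σln v)/(n·Σ(t)² − (Σt)²) = (6·-2.2699 − 23.0000·1.6775)/161.0000 = -0.32423; ln C = (Σln v − k·Σt)/n = 1.52248.

k = -0.324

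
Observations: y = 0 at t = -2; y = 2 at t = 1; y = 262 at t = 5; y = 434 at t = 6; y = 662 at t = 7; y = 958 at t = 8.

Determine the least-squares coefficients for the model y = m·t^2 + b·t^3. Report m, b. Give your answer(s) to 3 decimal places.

With design matrix A, AᵀA = [[8435, 60445]; [60445, 442139]] and Aᵀy = [115926, 844058]ᵀ.
Determinant 8435·442139 − 60445² = 75844440.
m = (115926·442139 − 60445·844058)/75844440 = 29539988/9480555; b = (8435·844058 − 60445·115926)/75844440 = 401722/270873.

m = 3.116, b = 1.483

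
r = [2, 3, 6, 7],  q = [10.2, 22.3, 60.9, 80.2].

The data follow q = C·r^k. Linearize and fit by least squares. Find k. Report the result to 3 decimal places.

k = 1.606

Let Y = ln q. Fitting Y = k·ln r + ln C by least squares:
Σln r = 5.5294, Σ(ln r)² = 8.6844, Σln q = 13.9207, Σln r·ln q = 20.9151.
Equations: 8.6844·k + 5.5294·ln C = 20.9151;  5.5294·k + 4·ln C = 13.9207.
Solving (det = 4.1629): k = 1.60630, ln C = 1.25970.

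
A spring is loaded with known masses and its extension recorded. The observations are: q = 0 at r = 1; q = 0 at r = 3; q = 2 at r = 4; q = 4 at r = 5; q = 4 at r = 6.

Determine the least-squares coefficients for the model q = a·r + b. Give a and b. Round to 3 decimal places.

a = 0.946, b = -1.595

Sums needed: Σr·r = 87, Σr = 19, Σ1 = 5.
Right-hand side: Σr·q = 52, Σq = 10.
Normal equations: [[87, 19]; [19, 5]]·[a, b]ᵀ = [52, 10]ᵀ.
Eliminating b: 5·(row 1) − 19·(row 2) gives 74·a = 5·52 − 19·10 = 70, so a = 35/37.
Then b = (10 − 19·(35/37))/5 = -59/37.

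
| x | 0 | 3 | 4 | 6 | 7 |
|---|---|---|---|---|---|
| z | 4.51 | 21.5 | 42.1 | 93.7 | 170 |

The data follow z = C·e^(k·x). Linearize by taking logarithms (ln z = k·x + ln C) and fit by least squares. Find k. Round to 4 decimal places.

k = 0.5131

Linearized form: ln z = k·x + ln C. From the 5 transformed points,
XᵀX = [[110.0000, 20.0000]; [20.0000, 5]], rhs = [87.3555, 17.9903]ᵀ  (here Σx = 20.0000, Σ(x)² = 110.0000, Σln z = 17.9903, Σx·ln z = 87.3555).
Δ = 110.0000·5 − (20.0000)² = 150.0000; k = (87.3555·5 − 20.0000·17.9903)/150.0000 = 0.51315, ln C = (110.0000·17.9903 − 20.0000·87.3555)/150.0000 = 1.54548.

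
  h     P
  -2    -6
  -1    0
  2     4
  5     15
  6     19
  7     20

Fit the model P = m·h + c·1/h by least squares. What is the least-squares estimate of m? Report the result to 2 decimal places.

Compute the Gram sums: Σh·h = 119, Σh·1/h = 6, Σ1/h·1/h = 70039/44100.
For MᵀP: Σh·P = 349, Σ1/h·P = 589/42.
So MᵀM·[m, c]ᵀ = MᵀP: [[119, 6]; [6, 70039/44100]]·[m, c]ᵀ = [349, 589/42]ᵀ.
Determinant 119·(70039/44100) − 6² = 963863/6300.
m = (349·(70039/44100) − 6·(589/42))/(963863/6300) = 20732911/6747041; c = (119·(589/42) − 6·349)/(963863/6300) = -2678550/963863.

m = 3.07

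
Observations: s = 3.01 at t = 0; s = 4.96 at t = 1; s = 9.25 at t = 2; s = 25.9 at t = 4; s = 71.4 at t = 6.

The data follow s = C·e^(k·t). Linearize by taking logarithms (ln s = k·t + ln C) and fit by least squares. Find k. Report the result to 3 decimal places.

k = 0.530

Let Y = ln s. Fitting Y = k·t + ln C by least squares:
XᵀX = [[57.0000, 13.0000]; [13.0000, 5]], rhs = [44.6774, 12.4505]ᵀ  (here Σt = 13.0000, Σ(t)² = 57.0000, Σln s = 12.4505, Σt·ln s = 44.6774).
Solving (det = 116.0000): k = 0.53043, ln C = 1.11097.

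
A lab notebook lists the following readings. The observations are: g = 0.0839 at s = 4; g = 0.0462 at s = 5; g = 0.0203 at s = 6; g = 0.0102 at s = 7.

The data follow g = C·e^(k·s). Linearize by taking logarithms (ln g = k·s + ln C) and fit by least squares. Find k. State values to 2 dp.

k = -0.71

Taking logs, ln g = k·s + ln C, so regress ln g on s.
Sums: Σs = 22.0000, Σ(s)² = 126.0000, Σln g = -14.0354, Σs·ln g = -80.7668.
Normal system: [[126.0000, 22.0000]; [22.0000, 4]]·[k, ln C]ᵀ = [-80.7668, -14.0354]ᵀ.
Solving (det = 20.0000): k = -0.71441, ln C = 0.42039.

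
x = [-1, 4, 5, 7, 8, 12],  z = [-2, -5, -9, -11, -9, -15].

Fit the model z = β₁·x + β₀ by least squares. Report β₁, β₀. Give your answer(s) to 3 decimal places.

With design matrix A, AᵀA = [[299, 35]; [35, 6]] and Aᵀz = [-392, -51]ᵀ.
Δ = 299·6 − 35² = 569.
β₁ = ((-392)·6 − 35·(-51))/569 = -567/569; β₀ = (299·(-51) − 35·(-392))/569 = -1529/569.

β₁ = -0.996, β₀ = -2.687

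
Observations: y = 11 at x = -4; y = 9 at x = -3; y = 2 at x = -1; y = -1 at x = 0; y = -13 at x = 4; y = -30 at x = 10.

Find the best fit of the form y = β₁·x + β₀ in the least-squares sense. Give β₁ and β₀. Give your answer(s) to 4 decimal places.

β₁ = -2.9632, β₀ = -0.7034

Setting ∂/∂β₁ … = 0 gives: 142·β₁ + 6·β₀ = -425;  6·β₁ + 6·β₀ = -22.
(Σx·x = 142, Σx = 6, Σ1 = 6, Σx·y = -425, Σy = -22.)
Determinant 142·6 − 6² = 816.
β₁ = ((-425)·6 − 6·(-22))/816 = -403/136; β₀ = (142·(-22) − 6·(-425))/816 = -287/408.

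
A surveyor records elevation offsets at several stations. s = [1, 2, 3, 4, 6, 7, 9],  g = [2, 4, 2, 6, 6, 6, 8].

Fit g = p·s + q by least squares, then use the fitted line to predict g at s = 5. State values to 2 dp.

ĝ = 5.16

Entries of XᵀX: Σs·s = 196, Σs = 32, Σ1 = 7.
For Xᵀg: Σs·g = 190, Σg = 34.
XᵀX·[p, q]ᵀ = Xᵀg becomes [[196, 32]; [32, 7]]·[p, q]ᵀ = [190, 34]ᵀ.
Eliminating q: 7·(row 1) − 32·(row 2) gives 348·p = 7·190 − 32·34 = 242, so p = 121/174.
Then q = (34 − 32·(121/174))/7 = 146/87.
At s = 5: ĝ = (121/174)·(5) + (146/87)·(1) = 299/58.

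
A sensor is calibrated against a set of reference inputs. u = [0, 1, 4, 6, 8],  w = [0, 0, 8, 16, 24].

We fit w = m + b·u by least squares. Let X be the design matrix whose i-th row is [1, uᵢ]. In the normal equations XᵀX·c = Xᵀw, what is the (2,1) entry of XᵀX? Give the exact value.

19

Row 2 ↔ basis u, column 1 ↔ basis 1, so (XᵀX)_{2,1} = Σᵢ u = (0)·(1) + (1)·(1) + (4)·(1) + (6)·(1) + (8)·(1) = 19.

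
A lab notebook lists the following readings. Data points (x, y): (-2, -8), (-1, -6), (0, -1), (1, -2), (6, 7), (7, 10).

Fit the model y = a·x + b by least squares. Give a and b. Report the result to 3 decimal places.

The normal system MᵀM·[a, b]ᵀ = Mᵀy is [[91, 11]; [11, 6]]·[a, b]ᵀ = [132, 0]ᵀ.
Δ = 91·6 − 11² = 425.
a = (132·6 − 11·0)/425 = 792/425; b = (91·0 − 11·132)/425 = -1452/425.

a = 1.864, b = -3.416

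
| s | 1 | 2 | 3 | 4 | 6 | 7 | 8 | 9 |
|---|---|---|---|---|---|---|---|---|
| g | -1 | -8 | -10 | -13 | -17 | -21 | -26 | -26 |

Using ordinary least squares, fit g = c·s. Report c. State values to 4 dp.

c = -3.0385

Entries of XᵀX: Σs·s = 260.
For Xᵀg: Σs·g = -790.
XᵀX·[c]ᵀ = Xᵀg becomes [[260]]·[c]ᵀ = [-790]ᵀ.
Hence c = -790 / 260 ≈ -3.03846.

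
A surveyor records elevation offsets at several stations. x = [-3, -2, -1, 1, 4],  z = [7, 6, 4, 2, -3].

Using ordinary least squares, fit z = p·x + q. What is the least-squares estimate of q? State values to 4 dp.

q = 2.9156

From the data, Σx·x = 31, Σx = -1, Σ1 = 5.
And Σx·z = -47, Σz = 16.
Normal equations: [[31, -1]; [-1, 5]]·[p, q]ᵀ = [-47, 16]ᵀ.
Eliminating q: 5·(row 1) − (-1)·(row 2) gives 154·p = 5·(-47) − (-1)·16 = -219, so p = -219/154.
Then q = (16 − (-1)·(-219/154))/5 = 449/154.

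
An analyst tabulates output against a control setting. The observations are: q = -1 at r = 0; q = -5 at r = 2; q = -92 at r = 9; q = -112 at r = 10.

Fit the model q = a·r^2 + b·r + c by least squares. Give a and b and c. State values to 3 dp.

a = -1.110, b = -0.077, c = -0.773

AᵀA·[a, b, c]ᵀ = Aᵀq reads: 16577·a + 1737·b + 185·c = -18672;  1737·a + 185·b + 21·c = -1958;  185·a + 21·b + 4·c = -210.
Row-reducing yields a = -29247/26356, b = -2029/26356, c = -5091/6589.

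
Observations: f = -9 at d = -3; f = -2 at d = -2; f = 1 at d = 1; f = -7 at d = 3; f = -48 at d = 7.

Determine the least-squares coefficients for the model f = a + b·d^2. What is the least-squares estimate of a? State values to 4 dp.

The normal system MᵀM·[a, b]ᵀ = Mᵀf is [[5, 72]; [72, 2580]]·[a, b]ᵀ = [-65, -2503]ᵀ.
Eliminating b: 2580·(row 1) − 72·(row 2) gives 7716·a = 2580·(-65) − 72·(-2503) = 12516, so a = 1043/643.
Then b = ((-2503) − 72·(1043/643))/2580 = -7835/7716.

a = 1.6221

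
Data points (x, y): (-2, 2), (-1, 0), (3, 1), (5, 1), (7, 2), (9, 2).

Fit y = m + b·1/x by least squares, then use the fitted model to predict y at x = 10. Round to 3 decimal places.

ŷ = 1.494

The normal system AᵀA·[m, b]ᵀ = Aᵀy is [[6, -449/630]; [-449/630, 569101/396900]]·[m, b]ᵀ = [8, 13/315]ᵀ.
det = 6·(569101/396900) − (-449/630)² = 642601/79380.
m = (8·(569101/396900) − (-449/630)·(13/315))/(642601/79380) = 4564482/3213005; b = (6·(13/315) − (-449/630)·8)/(642601/79380) = 472248/642601.
At x = 10: ŷ = (4564482/3213005)·(1) + (472248/642601)·(1/10) = 4800606/3213005.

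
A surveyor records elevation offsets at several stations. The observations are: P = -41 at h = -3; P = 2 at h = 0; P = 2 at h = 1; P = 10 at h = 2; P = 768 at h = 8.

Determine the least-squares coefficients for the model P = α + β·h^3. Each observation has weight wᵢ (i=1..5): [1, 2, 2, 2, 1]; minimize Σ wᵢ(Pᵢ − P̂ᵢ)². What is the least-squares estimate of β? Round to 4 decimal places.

Setting ∂/∂α … = 0 gives: 8·α + 503·β = 755;  503·α + 263003·β = 394487.
(Σwᵢ·1 = 8, Σwᵢ·h^3 = 503, Σwᵢ·h^3·h^3 = 263003, Σwᵢ·P = 755, Σwᵢ·h^3·P = 394487.)
Determinant 8·263003 − 503² = 1851015.
α = (755·263003 − 503·394487)/1851015 = 46768/617005; β = (8·394487 − 503·755)/1851015 = 925377/617005.

β = 1.4998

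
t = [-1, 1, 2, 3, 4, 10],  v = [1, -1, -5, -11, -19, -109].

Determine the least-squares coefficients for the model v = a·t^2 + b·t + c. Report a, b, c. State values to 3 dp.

a = -1.000, b = -1.000, c = 1.000

The normal equations are: 10355·a + 1099·b + 131·c = -11323;  1099·a + 131·b + 19·c = -1211;  131·a + 19·b + 6·c = -144.
Solving the 3×3 system (Gaussian elimination) gives a = -1, b = -1, c = 1.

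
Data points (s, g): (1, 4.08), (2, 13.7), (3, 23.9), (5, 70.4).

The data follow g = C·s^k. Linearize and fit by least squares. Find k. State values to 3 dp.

Taking logs, ln g = k·ln s + ln C, so regress ln g on ln s.
Sums: Σln s = 3.4012, Σ(ln s)² = 4.2777, Σln g = 11.4516, Σln s·ln g = 12.1480.
Normal system: [[4.2777, 3.4012]; [3.4012, 4]]·[k, ln C]ᵀ = [12.1480, 11.4516]ᵀ.
Slope k = (n·Σln s·ln g − Σln s·Σln g)/(n·Σ(ln s)² − (Σln s)²) = (4·12.1480 − 3.4012·11.4516)/5.5426 = 1.73976; ln C = (Σln g − k·Σln s)/n = 1.38358.

k = 1.740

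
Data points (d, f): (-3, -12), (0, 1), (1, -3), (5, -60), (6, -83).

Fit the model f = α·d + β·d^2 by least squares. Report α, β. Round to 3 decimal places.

Normal-equation sums: Σd·d = 71, Σd·d^2 = 315, Σd^2·d^2 = 2003.
For Aᵀf: Σd·f = -765, Σd^2·f = -4599.
det = 71·2003 − 315² = 42988.
α = ((-765)·2003 − 315·(-4599))/42988 = -41805/21494; β = (71·(-4599) − 315·(-765))/42988 = -42777/21494.

α = -1.945, β = -1.990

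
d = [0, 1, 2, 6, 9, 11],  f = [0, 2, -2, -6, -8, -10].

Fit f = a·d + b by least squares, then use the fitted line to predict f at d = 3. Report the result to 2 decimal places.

f̂ = -2.15

The normal system XᵀX·[a, b]ᵀ = Xᵀf is [[243, 29]; [29, 6]]·[a, b]ᵀ = [-220, -24]ᵀ.
Determinant 243·6 − 29² = 617.
a = ((-220)·6 − 29·(-24))/617 = -624/617; b = (243·(-24) − 29·(-220))/617 = 548/617.
At d = 3: f̂ = (-624/617)·(3) + (548/617)·(1) = -1324/617.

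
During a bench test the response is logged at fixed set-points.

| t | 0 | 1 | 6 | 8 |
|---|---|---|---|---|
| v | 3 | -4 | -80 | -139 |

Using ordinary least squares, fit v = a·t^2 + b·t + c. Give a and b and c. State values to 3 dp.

a = -1.879, b = -2.524, c = 1.905

MᵀM·[a, b, c]ᵀ = Mᵀv reads: 5393·a + 729·b + 101·c = -11780;  729·a + 101·b + 15·c = -1596;  101·a + 15·b + 4·c = -220.
(Σt^2·t^2 = 5393, Σt^2·t = 729, Σt^2 = 101, Σt·t = 101, Σt = 15, Σ1 = 4, Σt^2·v = -11780, Σt·v = -1596, Σv = -220.)
Row-reducing yields a = -4263/2269, b = -5727/2269, c = 4322/2269.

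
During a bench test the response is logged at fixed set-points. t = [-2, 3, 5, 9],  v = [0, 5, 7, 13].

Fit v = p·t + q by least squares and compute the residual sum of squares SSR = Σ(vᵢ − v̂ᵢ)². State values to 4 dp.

Entries of MᵀM: Σt·t = 119, Σt = 15, Σ1 = 4.
For Mᵀv: Σt·v = 167, Σv = 25.
MᵀM·[p, q]ᵀ = Mᵀv becomes [[119, 15]; [15, 4]]·[p, q]ᵀ = [167, 25]ᵀ.
Δ = 119·4 − 15² = 251.
p = (167·4 − 15·25)/251 = 293/251; q = (119·25 − 15·167)/251 = 470/251.
Residuals: 116/251, -94/251, -178/251, 156/251; SSR = 312/251.

SSR = 1.2430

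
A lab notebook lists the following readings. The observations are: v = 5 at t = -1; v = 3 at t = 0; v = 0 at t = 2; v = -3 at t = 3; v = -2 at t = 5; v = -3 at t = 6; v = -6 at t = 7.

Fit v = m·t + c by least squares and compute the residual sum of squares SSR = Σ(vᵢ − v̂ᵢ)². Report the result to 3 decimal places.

Normal-equation sums: Σt·t = 124, Σt = 22, Σ1 = 7.
And Σt·v = -84, Σv = -6.
So MᵀM·[m, c]ᵀ = Mᵀv: [[124, 22]; [22, 7]]·[m, c]ᵀ = [-84, -6]ᵀ.
Eliminating c: 7·(row 1) − 22·(row 2) gives 384·m = 7·(-84) − 22·(-6) = -456, so m = -19/16.
Then c = ((-6) − 22·(-19/16))/7 = 23/8.
Residuals: 15/16, 1/8, -1/2, -37/16, 17/16, 5/4, -9/16; SSR = 19/2.

SSR = 9.500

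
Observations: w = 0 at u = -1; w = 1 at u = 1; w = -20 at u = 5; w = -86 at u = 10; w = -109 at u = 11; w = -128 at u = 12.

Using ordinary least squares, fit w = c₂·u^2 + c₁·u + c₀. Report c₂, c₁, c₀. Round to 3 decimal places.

c₂ = -0.946, c₁ = 0.536, c₀ = 1.397

Normal-equation sums: Σu^2·u^2 = 46004, Σu^2·u = 4184, Σu^2 = 392, Σu·u = 392, Σu = 38, Σ1 = 6.
Right-hand side: Σu^2·w = -40720, Σu·w = -3694, Σw = -342.
MᵀM·[c₂, c₁, c₀]ᵀ = Mᵀw becomes [[46004, 4184, 392]; [4184, 392, 38]; [392, 38, 6]]·[c₂, c₁, c₀]ᵀ = [-40720, -3694, -342]ᵀ.
Row-reducing yields c₂ = -22658/23957, c₁ = 12836/23957, c₀ = 33479/23957.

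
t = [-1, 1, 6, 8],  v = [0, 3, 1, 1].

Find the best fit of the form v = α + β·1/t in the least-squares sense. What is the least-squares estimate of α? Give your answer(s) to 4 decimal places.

α = 1.1445

Sums needed: Σ1 = 4, Σ1/t = 7/24, Σ1/t·1/t = 1177/576.
And Σv = 5, Σ1/t·v = 79/24.
Normal equations: [[4, 7/24]; [7/24, 1177/576]]·[α, β]ᵀ = [5, 79/24]ᵀ.
det = 4·(1177/576) − (7/24)² = 1553/192.
α = (5·(1177/576) − (7/24)·(79/24))/(1553/192) = 5332/4659; β = (4·(79/24) − (7/24)·5)/(1553/192) = 2248/1553.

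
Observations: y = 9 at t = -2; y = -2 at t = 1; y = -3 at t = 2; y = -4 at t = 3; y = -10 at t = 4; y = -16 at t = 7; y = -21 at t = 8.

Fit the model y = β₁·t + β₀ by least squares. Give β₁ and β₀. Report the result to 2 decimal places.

XᵀX·[β₁, β₀]ᵀ = Xᵀy reads: 147·β₁ + 23·β₀ = -358;  23·β₁ + 7·β₀ = -47.
Eliminating β₀: 7·(row 1) − 23·(row 2) gives 500·β₁ = 7·(-358) − 23·(-47) = -1425, so β₁ = -57/20.
Then β₀ = ((-47) − 23·(-57/20))/7 = 53/20.

β₁ = -2.85, β₀ = 2.65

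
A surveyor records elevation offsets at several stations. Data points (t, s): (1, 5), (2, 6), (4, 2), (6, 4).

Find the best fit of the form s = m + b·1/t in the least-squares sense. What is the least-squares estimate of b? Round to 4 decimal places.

Normal-equation sums: Σ1 = 4, Σ1/t = 23/12, Σ1/t·1/t = 193/144.
For Mᵀs: Σs = 17, Σ1/t·s = 55/6.
So MᵀM·[m, b]ᵀ = Mᵀs: [[4, 23/12]; [23/12, 193/144]]·[m, b]ᵀ = [17, 55/6]ᵀ.
det = 4·(193/144) − (23/12)² = 27/16.
m = (17·(193/144) − (23/12)·(55/6))/(27/16) = 751/243; b = (4·(55/6) − (23/12)·17)/(27/16) = 196/81.

b = 2.4198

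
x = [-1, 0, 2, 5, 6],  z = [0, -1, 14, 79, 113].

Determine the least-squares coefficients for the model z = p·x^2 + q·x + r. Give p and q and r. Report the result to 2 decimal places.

p = 2.88, q = 1.70, r = -1.08

The normal system MᵀM·[p, q, r]ᵀ = Mᵀz is [[1938, 348, 66]; [348, 66, 12]; [66, 12, 5]]·[p, q, r]ᵀ = [6099, 1101, 205]ᵀ.
Row-reducing yields p = 2987/1038, q = 1769/1038, r = -186/173.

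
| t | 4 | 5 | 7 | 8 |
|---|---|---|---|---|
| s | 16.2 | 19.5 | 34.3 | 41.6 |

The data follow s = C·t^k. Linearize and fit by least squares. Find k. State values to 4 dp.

Let Y = ln s. Fitting Y = k·ln t + ln C by least squares:
Sums: Σln t = 7.0211, Σ(ln t)² = 12.6227, Σln s = 13.0187, Σln t·ln s = 23.2730.
Normal system: [[12.6227, 7.0211]; [7.0211, 4]]·[k, ln C]ᵀ = [23.2730, 13.0187]ᵀ.
Slope k = (n·Σln t·ln s − Σln t·Σln s)/(n·Σ(ln t)² − (Σln t)²) = (4·23.2730 − 7.0211·13.0187)/1.1954 = 1.41108; ln C = (Σln s − k·Σln t)/n = 0.77784.

k = 1.4111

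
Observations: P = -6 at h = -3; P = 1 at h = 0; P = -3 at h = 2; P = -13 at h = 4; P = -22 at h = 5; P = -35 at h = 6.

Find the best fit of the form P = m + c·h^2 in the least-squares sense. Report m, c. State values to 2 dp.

Entries of AᵀA: Σ1 = 6, Σh^2 = 90, Σh^2·h^2 = 2274.
And ΣP = -78, Σh^2·P = -2084.
Eliminating c: 2274·(row 1) − 90·(row 2) gives 5544·m = 2274·(-78) − 90·(-2084) = 10188, so m = 283/154.
Then c = ((-2084) − 90·(283/154))/2274 = -457/462.

m = 1.84, c = -0.99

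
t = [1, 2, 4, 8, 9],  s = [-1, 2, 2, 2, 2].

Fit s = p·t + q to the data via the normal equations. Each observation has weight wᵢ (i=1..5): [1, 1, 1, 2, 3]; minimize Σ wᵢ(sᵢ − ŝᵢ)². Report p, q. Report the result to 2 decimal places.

p = 0.20, q = 0.39

Entries of MᵀWM: Σwᵢ·t·t = 392, Σwᵢ·t = 50, Σwᵢ·1 = 8.
Moment sums: Σwᵢ·t·s = 97, Σwᵢ·s = 13.
MᵀWM·[p, q]ᵀ = MᵀWs becomes [[392, 50]; [50, 8]]·[p, q]ᵀ = [97, 13]ᵀ.
Eliminating q: 8·(row 1) − 50·(row 2) gives 636·p = 8·97 − 50·13 = 126, so p = 21/106.
Then q = (13 − 50·(21/106))/8 = 41/106.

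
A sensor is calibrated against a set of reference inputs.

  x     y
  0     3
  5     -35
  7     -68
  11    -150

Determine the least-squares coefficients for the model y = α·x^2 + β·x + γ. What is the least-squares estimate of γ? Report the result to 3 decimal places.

γ = 3.231

AᵀA·[α, β, γ]ᵀ = Aᵀy reads: 17667·α + 1799·β + 195·γ = -22357;  1799·α + 195·β + 23·γ = -2301;  195·α + 23·β + 4·γ = -250.
Solving the 3×3 system (Gaussian elimination) gives α = -52899/52742, β = -154429/52742, γ = 85209/26371.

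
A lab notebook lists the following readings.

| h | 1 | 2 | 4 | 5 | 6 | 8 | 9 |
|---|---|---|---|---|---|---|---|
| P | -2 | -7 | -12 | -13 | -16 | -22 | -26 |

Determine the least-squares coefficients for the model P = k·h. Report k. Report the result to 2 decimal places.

k = -2.80

Entries of XᵀX: Σh·h = 227.
And Σh·P = -635.
XᵀX·[k]ᵀ = XᵀP becomes [[227]]·[k]ᵀ = [-635]ᵀ.
k = (-635)/227 = -2.79736.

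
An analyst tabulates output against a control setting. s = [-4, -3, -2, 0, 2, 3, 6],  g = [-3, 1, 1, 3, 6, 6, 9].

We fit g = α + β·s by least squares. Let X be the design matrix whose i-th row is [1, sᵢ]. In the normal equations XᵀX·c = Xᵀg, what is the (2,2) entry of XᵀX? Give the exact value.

78

Row 2 ↔ basis s, column 2 ↔ basis s, so (XᵀX)_{2,2} = Σᵢ (s)·(s) = (-4)·(-4) + (-3)·(-3) + (-2)·(-2) + (0)·(0) + (2)·(2) + (3)·(3) + (6)·(6) = 78.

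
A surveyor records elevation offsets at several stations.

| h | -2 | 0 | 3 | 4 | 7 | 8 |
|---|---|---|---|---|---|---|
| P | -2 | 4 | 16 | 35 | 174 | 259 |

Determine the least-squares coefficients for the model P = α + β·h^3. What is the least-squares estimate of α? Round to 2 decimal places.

α = 2.85

The normal system MᵀM·[α, β]ᵀ = MᵀP is [[6, 938]; [938, 384682]]·[α, β]ᵀ = [486, 194978]ᵀ.
Δ = 6·384682 − 938² = 1428248.
α = (486·384682 − 938·194978)/1428248 = 508261/178531; β = (6·194978 − 938·486)/1428248 = 89250/178531.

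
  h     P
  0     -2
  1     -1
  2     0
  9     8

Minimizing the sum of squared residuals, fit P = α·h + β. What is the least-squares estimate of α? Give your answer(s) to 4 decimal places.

Forming AᵀA = [[86, 12]; [12, 4]] and AᵀP = [71, 5]ᵀ gives AᵀA·[α, β]ᵀ = AᵀP.
det = 86·4 − 12² = 200.
α = (71·4 − 12·5)/200 = 28/25; β = (86·5 − 12·71)/200 = -211/100.

α = 1.1200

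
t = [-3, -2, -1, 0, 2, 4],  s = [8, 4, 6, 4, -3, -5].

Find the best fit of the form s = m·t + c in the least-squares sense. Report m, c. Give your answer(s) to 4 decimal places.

Forming AᵀA = [[34, 0]; [0, 6]] and Aᵀs = [-64, 14]ᵀ gives AᵀA·[m, c]ᵀ = Aᵀs.
det = 34·6 − 0² = 204.
m = ((-64)·6 − 0·14)/204 = -32/17; c = (34·14 − 0·(-64))/204 = 7/3.

m = -1.8824, c = 2.3333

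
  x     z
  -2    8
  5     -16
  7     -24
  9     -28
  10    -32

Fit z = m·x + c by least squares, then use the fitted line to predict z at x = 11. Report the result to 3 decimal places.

ẑ = -35.718

The normal equations are: 259·m + 29·c = -836;  29·m + 5·c = -92.
Determinant 259·5 − 29² = 454.
m = ((-836)·5 − 29·(-92))/454 = -756/227; c = (259·(-92) − 29·(-836))/454 = 208/227.
At x = 11: ẑ = (-756/227)·(11) + (208/227)·(1) = -8108/227.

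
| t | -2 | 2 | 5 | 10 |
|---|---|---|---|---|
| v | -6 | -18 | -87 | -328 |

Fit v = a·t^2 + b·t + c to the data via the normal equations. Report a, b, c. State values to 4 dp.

The normal system MᵀM·[a, b, c]ᵀ = Mᵀv is [[10657, 1125, 133]; [1125, 133, 15]; [133, 15, 4]]·[a, b, c]ᵀ = [-35071, -3739, -439]ᵀ.
Row-reducing yields a = -43469/14388, b = -12543/4796, c = 335/654.

a = -3.0212, b = -2.6153, c = 0.5122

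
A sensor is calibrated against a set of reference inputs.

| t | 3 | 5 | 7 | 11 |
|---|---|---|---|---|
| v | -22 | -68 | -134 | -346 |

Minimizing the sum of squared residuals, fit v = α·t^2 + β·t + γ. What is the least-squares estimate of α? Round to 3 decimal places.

The normal equations are: 17748·α + 1826·β + 204·γ = -50330;  1826·α + 204·β + 26·γ = -5150;  204·α + 26·β + 4·γ = -570.
(Σt^2·t^2 = 17748, Σt^2·t = 1826, Σt^2 = 204, Σt·t = 204, Σt = 26, Σ1 = 4, Σt^2·v = -50330, Σt·v = -5150, Σv = -570.)
Solving the 3×3 system (Gaussian elimination) gives α = -135/44, β = 28/11, γ = -113/44.

α = -3.068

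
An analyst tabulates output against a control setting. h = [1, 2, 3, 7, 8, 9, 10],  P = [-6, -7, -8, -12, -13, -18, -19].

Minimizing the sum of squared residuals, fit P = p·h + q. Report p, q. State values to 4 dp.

p = -1.3813, q = -3.9640

XᵀX·[p, q]ᵀ = XᵀP reads: 308·p + 40·q = -584;  40·p + 7·q = -83.
(Σh·h = 308, Σh = 40, Σ1 = 7, Σh·P = -584, ΣP = -83.)
Determinant 308·7 − 40² = 556.
p = ((-584)·7 − 40·(-83))/556 = -192/139; q = (308·(-83) − 40·(-584))/556 = -551/139.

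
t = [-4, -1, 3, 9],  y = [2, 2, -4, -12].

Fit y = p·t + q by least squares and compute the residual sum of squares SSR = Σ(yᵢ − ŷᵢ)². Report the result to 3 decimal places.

SSR = 6.607

The normal system XᵀX·[p, q]ᵀ = Xᵀy is [[107, 7]; [7, 4]]·[p, q]ᵀ = [-130, -12]ᵀ.
Δ = 107·4 − 7² = 379.
p = ((-130)·4 − 7·(-12))/379 = -436/379; q = (107·(-12) − 7·(-130))/379 = -374/379.
Residuals: -612/379, 696/379, 166/379, -250/379; SSR = 2504/379.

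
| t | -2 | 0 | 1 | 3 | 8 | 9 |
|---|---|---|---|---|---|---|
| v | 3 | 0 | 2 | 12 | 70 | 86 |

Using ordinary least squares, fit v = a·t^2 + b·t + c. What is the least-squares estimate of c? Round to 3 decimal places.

c = 0.459

Forming MᵀM = [[10755, 1261, 159]; [1261, 159, 19]; [159, 19, 6]] and Mᵀv = [11568, 1366, 173]ᵀ gives MᵀM·[a, b, c]ᵀ = Mᵀv.
Row-reducing yields a = 52831/54534, b = 15509/18178, c = 12520/27267.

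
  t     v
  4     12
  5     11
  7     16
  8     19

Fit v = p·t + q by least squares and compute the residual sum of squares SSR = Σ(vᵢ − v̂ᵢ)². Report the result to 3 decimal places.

Forming AᵀA = [[154, 24]; [24, 4]] and Aᵀv = [367, 58]ᵀ gives AᵀA·[p, q]ᵀ = Aᵀv.
Determinant 154·4 − 24² = 40.
p = (367·4 − 24·58)/40 = 19/10; q = (154·58 − 24·367)/40 = 31/10.
Residuals: 13/10, -8/5, -2/5, 7/10; SSR = 49/10.

SSR = 4.900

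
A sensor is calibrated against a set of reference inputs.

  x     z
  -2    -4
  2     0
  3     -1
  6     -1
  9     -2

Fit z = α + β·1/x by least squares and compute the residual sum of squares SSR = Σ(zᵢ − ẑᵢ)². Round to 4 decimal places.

Sums needed: Σ1 = 5, Σ1/x = 11/18, Σ1/x·1/x = 211/324.
For Aᵀz: Σz = -8, Σ1/x·z = 23/18.
So AᵀA·[α, β]ᵀ = Aᵀz: [[5, 11/18]; [11/18, 211/324]]·[α, β]ᵀ = [-8, 23/18]ᵀ.
Δ = 5·(211/324) − (11/18)² = 467/162.
α = ((-8)·(211/324) − (11/18)·(23/18))/(467/162) = -1941/934; β = (5·(23/18) − (11/18)·(-8))/(467/162) = 1827/467.
Residuals: 16/467, 57/467, -211/934, 199/467, -333/934; SSR = 351/934.

SSR = 0.3758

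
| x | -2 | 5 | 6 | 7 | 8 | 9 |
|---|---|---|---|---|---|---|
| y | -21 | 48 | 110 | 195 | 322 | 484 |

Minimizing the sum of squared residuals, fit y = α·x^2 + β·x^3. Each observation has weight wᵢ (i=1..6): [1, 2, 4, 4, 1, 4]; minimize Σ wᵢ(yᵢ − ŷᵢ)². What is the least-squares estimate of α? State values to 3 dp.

Sums needed: Σwᵢ·x^2·x^2 = 46394, Σwᵢ·x^2·x^3 = 373514, Σwᵢ·x^3·x^3 = 3076442.
And Σwᵢ·x^2·y = 233800, Σwᵢ·x^3·y = 1950956.
Normal equations: [[46394, 373514]; [373514, 3076442]]·[α, β]ᵀ = [233800, 1950956]ᵀ.
Determinant 46394·3076442 − 373514² = 3215741952.
α = (233800·3076442 − 373514·1950956)/3215741952 = -1179654973/401967744; β = (46394·1950956 − 373514·233800)/3215741952 = 398134933/401967744.

α = -2.935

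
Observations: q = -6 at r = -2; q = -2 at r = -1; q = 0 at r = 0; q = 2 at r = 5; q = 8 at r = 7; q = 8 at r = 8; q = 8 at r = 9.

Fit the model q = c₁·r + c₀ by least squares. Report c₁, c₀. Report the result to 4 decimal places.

The normal system XᵀX·[c₁, c₀]ᵀ = Xᵀq is [[224, 26]; [26, 7]]·[c₁, c₀]ᵀ = [216, 18]ᵀ.
det = 224·7 − 26² = 892.
c₁ = (216·7 − 26·18)/892 = 261/223; c₀ = (224·18 − 26·216)/892 = -396/223.

c₁ = 1.1704, c₀ = -1.7758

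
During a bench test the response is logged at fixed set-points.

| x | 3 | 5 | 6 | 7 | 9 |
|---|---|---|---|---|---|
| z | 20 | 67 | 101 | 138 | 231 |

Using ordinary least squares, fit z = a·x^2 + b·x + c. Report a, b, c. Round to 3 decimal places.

a = 2.810, b = 1.486, c = -9.895

From the data, Σx^2·x^2 = 10964, Σx^2·x = 1440, Σx^2 = 200, Σx·x = 200, Σx = 30, Σ1 = 5.
For Mᵀz: Σx^2·z = 30964, Σx·z = 4046, Σz = 557.
Row-reducing yields a = 59/21, b = 52/35, c = -1039/105.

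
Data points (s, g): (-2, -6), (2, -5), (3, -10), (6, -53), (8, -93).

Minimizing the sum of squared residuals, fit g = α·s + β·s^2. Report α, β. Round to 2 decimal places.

α = 0.47, β = -1.52

Entries of AᵀA: Σs·s = 117, Σs·s^2 = 755, Σs^2·s^2 = 5505.
For Aᵀg: Σs·g = -1090, Σs^2·g = -7994.
So AᵀA·[α, β]ᵀ = Aᵀg: [[117, 755]; [755, 5505]]·[α, β]ᵀ = [-1090, -7994]ᵀ.
Eliminating β: 5505·(row 1) − 755·(row 2) gives 74060·α = 5505·(-1090) − 755·(-7994) = 35020, so α = 1751/3703.
Then β = ((-7994) − 755·(1751/3703))/5505 = -28087/18515.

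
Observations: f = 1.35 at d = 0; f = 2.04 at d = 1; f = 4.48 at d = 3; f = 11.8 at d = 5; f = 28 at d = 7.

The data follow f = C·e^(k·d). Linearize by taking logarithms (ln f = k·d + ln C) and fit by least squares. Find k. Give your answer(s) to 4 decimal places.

Linearized form: ln f = k·d + ln C. From the 5 transformed points,
Σd = 16.0000, Σ(d)² = 84.0000, Σln f = 8.3130, Σd·ln f = 40.8777.
Normal system: [[84.0000, 16.0000]; [16.0000, 5]]·[k, ln C]ᵀ = [40.8777, 8.3130]ᵀ.
Slope k = (n·Σd·ln f − Σd·Σln f)/(n·Σ(d)² − (Σd)²) = (5·40.8777 − 16.0000·8.3130)/164.0000 = 0.43525; ln C = (Σln f − k·Σd)/n = 0.26980.

k = 0.4353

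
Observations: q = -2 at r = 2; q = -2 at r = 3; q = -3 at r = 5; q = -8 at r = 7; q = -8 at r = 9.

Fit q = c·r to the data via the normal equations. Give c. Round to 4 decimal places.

c = -0.9107

With design matrix X, XᵀX = [[168]] and Xᵀq = [-153]ᵀ.
c = (-153)/168 = -0.910714.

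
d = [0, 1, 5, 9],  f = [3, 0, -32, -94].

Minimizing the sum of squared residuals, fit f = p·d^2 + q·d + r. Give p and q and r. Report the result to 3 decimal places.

With design matrix A, AᵀA = [[7187, 855, 107]; [855, 107, 15]; [107, 15, 4]] and Aᵀf = [-8414, -1006, -123]ᵀ.
Solving the 3×3 system (Gaussian elimination) gives p = -6425/6796, q = -15503/6796, r = 5257/1699.

p = -0.945, q = -2.281, r = 3.094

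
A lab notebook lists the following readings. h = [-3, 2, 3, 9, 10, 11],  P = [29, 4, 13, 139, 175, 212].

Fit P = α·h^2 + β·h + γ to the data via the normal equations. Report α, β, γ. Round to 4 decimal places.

With design matrix M, MᵀM = [[31380, 3068, 324]; [3068, 324, 32]; [324, 32, 6]] and MᵀP = [54805, 5293, 572]ᵀ.
Solving the 3×3 system (Gaussian elimination) gives α = 49691/24996, β = -28632/10415, γ = 165319/62490.

α = 1.9880, β = -2.7491, γ = 2.6455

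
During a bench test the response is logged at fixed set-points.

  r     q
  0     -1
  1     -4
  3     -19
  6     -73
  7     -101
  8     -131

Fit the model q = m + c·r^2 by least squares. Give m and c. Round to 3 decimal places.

m = -1.149, c = -2.026

Entries of XᵀX: Σ1 = 6, Σr^2 = 159, Σr^2·r^2 = 7875.
For Xᵀq: Σq = -329, Σr^2·q = -16136.
Eliminating c: 7875·(row 1) − 159·(row 2) gives 21969·m = 7875·(-329) − 159·(-16136) = -25251, so m = -8417/7323.
Then c = ((-16136) − 159·(-8417/7323))/7875 = -4945/2441.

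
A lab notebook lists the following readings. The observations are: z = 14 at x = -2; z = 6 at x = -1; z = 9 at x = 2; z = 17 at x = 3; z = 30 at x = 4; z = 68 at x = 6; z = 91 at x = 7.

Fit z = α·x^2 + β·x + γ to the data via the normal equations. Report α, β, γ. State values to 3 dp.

The normal equations are: 4067·α + 649·β + 119·γ = 7638;  649·α + 119·β + 19·γ = 1200;  119·α + 19·β + 7·γ = 235.
(Σx^2·x^2 = 4067, Σx^2·x = 649, Σx^2 = 119, Σx·x = 119, Σx = 19, Σ1 = 7, Σx^2·z = 7638, Σx·z = 1200, Σz = 235.)
Row-reducing yields α = 72781/36806, β = -6433/5258, γ = 60290/18403.

α = 1.977, β = -1.223, γ = 3.276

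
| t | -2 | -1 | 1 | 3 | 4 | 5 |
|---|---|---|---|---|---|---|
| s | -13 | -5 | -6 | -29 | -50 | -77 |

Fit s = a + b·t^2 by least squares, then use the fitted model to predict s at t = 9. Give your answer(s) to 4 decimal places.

With design matrix M, MᵀM = [[6, 56]; [56, 980]] and Mᵀs = [-180, -3049]ᵀ.
Δ = 6·980 − 56² = 2744.
a = ((-180)·980 − 56·(-3049))/2744 = -101/49; b = (6·(-3049) − 56·(-180))/2744 = -4107/1372.
At t = 9: ŝ = (-101/49)·(1) + (-4107/1372)·(81) = -335495/1372.

ŝ = -244.5299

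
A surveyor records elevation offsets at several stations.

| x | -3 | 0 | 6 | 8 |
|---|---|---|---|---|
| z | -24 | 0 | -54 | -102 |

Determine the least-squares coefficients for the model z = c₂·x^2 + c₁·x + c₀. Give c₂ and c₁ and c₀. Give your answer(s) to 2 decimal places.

c₂ = -1.88, c₁ = 2.32, c₀ = -0.05

Normal-equation sums: Σx^2·x^2 = 5473, Σx^2·x = 701, Σx^2 = 109, Σx·x = 109, Σx = 11, Σ1 = 4.
Moment sums: Σx^2·z = -8688, Σx·z = -1068, Σz = -180.
AᵀA·[c₂, c₁, c₀]ᵀ = Aᵀz becomes [[5473, 701, 109]; [701, 109, 11]; [109, 11, 4]]·[c₂, c₁, c₀]ᵀ = [-8688, -1068, -180]ᵀ.
Row-reducing yields c₂ = -1511/802, c₁ = 9317/4010, c₀ = -99/2005.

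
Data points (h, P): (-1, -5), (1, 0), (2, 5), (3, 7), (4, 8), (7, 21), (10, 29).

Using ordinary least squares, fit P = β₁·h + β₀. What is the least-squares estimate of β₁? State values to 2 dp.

With design matrix M, MᵀM = [[180, 26]; [26, 7]] and MᵀP = [505, 65]ᵀ.
Determinant 180·7 − 26² = 584.
β₁ = (505·7 − 26·65)/584 = 1845/584; β₀ = (180·65 − 26·505)/584 = -715/292.

β₁ = 3.16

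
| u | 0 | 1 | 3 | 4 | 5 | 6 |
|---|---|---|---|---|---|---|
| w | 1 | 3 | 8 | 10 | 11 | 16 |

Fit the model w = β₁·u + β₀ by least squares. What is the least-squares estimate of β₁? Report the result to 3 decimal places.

β₁ = 2.342

Forming XᵀX = [[87, 19]; [19, 6]] and Xᵀw = [218, 49]ᵀ gives XᵀX·[β₁, β₀]ᵀ = Xᵀw.
Eliminating β₀: 6·(row 1) − 19·(row 2) gives 161·β₁ = 6·218 − 19·49 = 377, so β₁ = 377/161.
Then β₀ = (49 − 19·(377/161))/6 = 121/161.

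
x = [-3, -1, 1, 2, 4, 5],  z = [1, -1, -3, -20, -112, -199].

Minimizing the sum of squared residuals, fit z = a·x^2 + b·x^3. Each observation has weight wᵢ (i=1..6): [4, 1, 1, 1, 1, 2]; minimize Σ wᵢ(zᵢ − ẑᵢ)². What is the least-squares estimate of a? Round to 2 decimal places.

Compute the Gram sums: Σwᵢ·x^2·x^2 = 1848, Σwᵢ·x^2·x^3 = 6334, Σwᵢ·x^3·x^3 = 38328.
And Σwᵢ·x^2·z = -11790, Σwᵢ·x^3·z = -57188.
MᵀWM·[a, b]ᵀ = MᵀWz becomes [[1848, 6334]; [6334, 38328]]·[a, b]ᵀ = [-11790, -57188]ᵀ.
det = 1848·38328 − 6334² = 30710588.
a = ((-11790)·38328 − 6334·(-57188))/30710588 = -22414582/7677647; b = (1848·(-57188) − 6334·(-11790))/30710588 = -7751391/7677647.

a = -2.92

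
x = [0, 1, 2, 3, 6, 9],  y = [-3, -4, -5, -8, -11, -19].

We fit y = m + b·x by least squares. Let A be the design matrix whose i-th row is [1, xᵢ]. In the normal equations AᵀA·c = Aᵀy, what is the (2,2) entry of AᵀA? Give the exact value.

131

Row 2 ↔ basis x, column 2 ↔ basis x, so (AᵀA)_{2,2} = Σᵢ (x)·(x) = (0)·(0) + (1)·(1) + (2)·(2) + (3)·(3) + (6)·(6) + (9)·(9) = 131.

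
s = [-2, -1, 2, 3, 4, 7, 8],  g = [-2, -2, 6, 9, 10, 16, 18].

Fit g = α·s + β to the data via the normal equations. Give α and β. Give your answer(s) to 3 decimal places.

α = 2.095, β = 1.571

Normal-equation sums: Σs·s = 147, Σs = 21, Σ1 = 7.
For Aᵀg: Σs·g = 341, Σg = 55.
Eliminating β: 7·(row 1) − 21·(row 2) gives 588·α = 7·341 − 21·55 = 1232, so α = 44/21.
Then β = (55 − 21·(44/21))/7 = 11/7.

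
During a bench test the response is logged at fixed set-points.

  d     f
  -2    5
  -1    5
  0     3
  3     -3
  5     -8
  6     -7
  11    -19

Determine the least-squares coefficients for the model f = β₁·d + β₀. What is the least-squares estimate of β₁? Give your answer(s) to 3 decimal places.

MᵀM·[β₁, β₀]ᵀ = Mᵀf reads: 196·β₁ + 22·β₀ = -315;  22·β₁ + 7·β₀ = -24.
(Σd·d = 196, Σd = 22, Σ1 = 7, Σd·f = -315, Σf = -24.)
Eliminating β₀: 7·(row 1) − 22·(row 2) gives 888·β₁ = 7·(-315) − 22·(-24) = -1677, so β₁ = -559/296.
Then β₀ = ((-24) − 22·(-559/296))/7 = 371/148.

β₁ = -1.889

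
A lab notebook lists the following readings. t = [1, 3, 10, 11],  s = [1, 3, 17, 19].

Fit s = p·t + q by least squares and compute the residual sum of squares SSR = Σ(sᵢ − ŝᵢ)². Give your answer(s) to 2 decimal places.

MᵀM·[p, q]ᵀ = Mᵀs reads: 231·p + 25·q = 389;  25·p + 4·q = 40.
(Σt·t = 231, Σt = 25, Σ1 = 4, Σt·s = 389, Σs = 40.)
Eliminating q: 4·(row 1) − 25·(row 2) gives 299·p = 4·389 − 25·40 = 556, so p = 556/299.
Then q = (40 − 25·(556/299))/4 = -485/299.
Residuals: 228/299, -22/23, 8/299, 50/299; SSR = 456/299.

SSR = 1.53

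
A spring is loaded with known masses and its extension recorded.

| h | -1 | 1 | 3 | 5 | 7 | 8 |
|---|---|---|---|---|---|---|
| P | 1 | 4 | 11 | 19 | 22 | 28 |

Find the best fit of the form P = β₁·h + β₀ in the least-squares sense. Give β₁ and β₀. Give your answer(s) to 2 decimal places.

β₁ = 3.01, β₀ = 2.62

Compute the Gram sums: Σh·h = 149, Σh = 23, Σ1 = 6.
Moment sums: Σh·P = 509, ΣP = 85.
Normal equations: [[149, 23]; [23, 6]]·[β₁, β₀]ᵀ = [509, 85]ᵀ.
Determinant 149·6 − 23² = 365.
β₁ = (509·6 − 23·85)/365 = 1099/365; β₀ = (149·85 − 23·509)/365 = 958/365.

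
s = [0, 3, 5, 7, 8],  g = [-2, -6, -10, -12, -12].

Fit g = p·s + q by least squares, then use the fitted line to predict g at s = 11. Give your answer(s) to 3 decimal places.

ĝ = -16.913

Normal-equation sums: Σs·s = 147, Σs = 23, Σ1 = 5.
For Aᵀg: Σs·g = -248, Σg = -42.
AᵀA·[p, q]ᵀ = Aᵀg becomes [[147, 23]; [23, 5]]·[p, q]ᵀ = [-248, -42]ᵀ.
Δ = 147·5 − 23² = 206.
p = ((-248)·5 − 23·(-42))/206 = -137/103; q = (147·(-42) − 23·(-248))/206 = -235/103.
At s = 11: ĝ = (-137/103)·(11) + (-235/103)·(1) = -1742/103.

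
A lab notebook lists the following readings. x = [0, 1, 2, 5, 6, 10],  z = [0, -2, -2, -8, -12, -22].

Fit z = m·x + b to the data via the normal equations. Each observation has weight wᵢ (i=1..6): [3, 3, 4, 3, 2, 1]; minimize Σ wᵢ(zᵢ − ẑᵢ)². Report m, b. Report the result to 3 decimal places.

Normal-equation sums: Σwᵢ·x·x = 266, Σwᵢ·x = 48, Σwᵢ·1 = 16.
Moment sums: Σwᵢ·x·z = -506, Σwᵢ·z = -84.
AᵀWA·[m, b]ᵀ = AᵀWz becomes [[266, 48]; [48, 16]]·[m, b]ᵀ = [-506, -84]ᵀ.
Eliminating b: 16·(row 1) − 48·(row 2) gives 1952·m = 16·(-506) − 48·(-84) = -4064, so m = -127/61.
Then b = ((-84) − 48·(-127/61))/16 = 243/244.

m = -2.082, b = 0.996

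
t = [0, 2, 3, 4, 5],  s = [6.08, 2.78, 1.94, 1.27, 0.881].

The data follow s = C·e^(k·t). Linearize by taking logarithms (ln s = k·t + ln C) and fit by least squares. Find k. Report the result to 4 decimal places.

k = -0.3873

Let Y = ln s. Fitting Y = k·t + ln C by least squares:
Σt = 14.0000, Σ(t)² = 54.0000, Σln s = 3.6025, Σt·ln s = 4.3555.
Equations: 54.0000·k + 14.0000·ln C = 4.3555;  14.0000·k + 5·ln C = 3.6025.
Solving (det = 74.0000): k = -0.38725, ln C = 1.80480.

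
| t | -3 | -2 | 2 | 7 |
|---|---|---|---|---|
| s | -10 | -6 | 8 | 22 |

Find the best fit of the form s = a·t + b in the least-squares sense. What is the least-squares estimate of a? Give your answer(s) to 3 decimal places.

a = 3.194

Compute the Gram sums: Σt·t = 66, Σt = 4, Σ1 = 4.
For Xᵀs: Σt·s = 212, Σs = 14.
XᵀX·[a, b]ᵀ = Xᵀs becomes [[66, 4]; [4, 4]]·[a, b]ᵀ = [212, 14]ᵀ.
det = 66·4 − 4² = 248.
a = (212·4 − 4·14)/248 = 99/31; b = (66·14 − 4·212)/248 = 19/62.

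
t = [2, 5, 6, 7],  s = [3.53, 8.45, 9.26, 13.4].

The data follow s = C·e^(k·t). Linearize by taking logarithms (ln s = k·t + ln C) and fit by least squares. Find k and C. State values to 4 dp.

k = 0.2595, C = 2.1315

Taking logs, ln s = k·t + ln C, so regress ln s on t.
Σt = 20.0000, Σ(t)² = 114.0000, Σln s = 8.2164, Σt·ln s = 44.7144.
Equations: 114.0000·k + 20.0000·ln C = 44.7144;  20.0000·k + 4·ln C = 8.2164.
Δ = 114.0000·4 − (20.0000)² = 56.0000; k = (44.7144·4 − 20.0000·8.2164)/56.0000 = 0.25945, ln C = (114.0000·8.2164 − 20.0000·44.7144)/56.0000 = 0.75685, so C = exp(0.75685) = 2.13155.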